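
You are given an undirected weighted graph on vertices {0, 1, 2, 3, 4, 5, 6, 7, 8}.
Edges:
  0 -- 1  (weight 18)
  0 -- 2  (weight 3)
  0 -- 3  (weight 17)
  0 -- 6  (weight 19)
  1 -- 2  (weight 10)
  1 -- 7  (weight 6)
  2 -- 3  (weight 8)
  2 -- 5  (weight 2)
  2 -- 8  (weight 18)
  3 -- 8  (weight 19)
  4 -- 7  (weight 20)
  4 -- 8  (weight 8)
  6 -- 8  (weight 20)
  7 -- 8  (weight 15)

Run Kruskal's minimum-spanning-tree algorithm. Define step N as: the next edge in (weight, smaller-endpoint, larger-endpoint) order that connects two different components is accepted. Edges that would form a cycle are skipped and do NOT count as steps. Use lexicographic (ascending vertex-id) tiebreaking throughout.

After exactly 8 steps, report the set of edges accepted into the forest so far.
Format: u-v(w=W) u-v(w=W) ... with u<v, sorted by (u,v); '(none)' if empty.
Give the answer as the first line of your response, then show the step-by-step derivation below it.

0-2(w=3) 0-6(w=19) 1-2(w=10) 1-7(w=6) 2-3(w=8) 2-5(w=2) 4-8(w=8) 7-8(w=15)

step 1: add edge 2-5 (w=2); MST = {2-5(w=2)}
step 2: add edge 0-2 (w=3); MST = {0-2(w=3) 2-5(w=2)}
step 3: add edge 1-7 (w=6); MST = {0-2(w=3) 1-7(w=6) 2-5(w=2)}
step 4: add edge 2-3 (w=8); MST = {0-2(w=3) 1-7(w=6) 2-3(w=8) 2-5(w=2)}
step 5: add edge 4-8 (w=8); MST = {0-2(w=3) 1-7(w=6) 2-3(w=8) 2-5(w=2) 4-8(w=8)}
step 6: add edge 1-2 (w=10); MST = {0-2(w=3) 1-2(w=10) 1-7(w=6) 2-3(w=8) 2-5(w=2) 4-8(w=8)}
step 7: add edge 7-8 (w=15); MST = {0-2(w=3) 1-2(w=10) 1-7(w=6) 2-3(w=8) 2-5(w=2) 4-8(w=8) 7-8(w=15)}
step 8: add edge 0-6 (w=19); MST = {0-2(w=3) 0-6(w=19) 1-2(w=10) 1-7(w=6) 2-3(w=8) 2-5(w=2) 4-8(w=8) 7-8(w=15)}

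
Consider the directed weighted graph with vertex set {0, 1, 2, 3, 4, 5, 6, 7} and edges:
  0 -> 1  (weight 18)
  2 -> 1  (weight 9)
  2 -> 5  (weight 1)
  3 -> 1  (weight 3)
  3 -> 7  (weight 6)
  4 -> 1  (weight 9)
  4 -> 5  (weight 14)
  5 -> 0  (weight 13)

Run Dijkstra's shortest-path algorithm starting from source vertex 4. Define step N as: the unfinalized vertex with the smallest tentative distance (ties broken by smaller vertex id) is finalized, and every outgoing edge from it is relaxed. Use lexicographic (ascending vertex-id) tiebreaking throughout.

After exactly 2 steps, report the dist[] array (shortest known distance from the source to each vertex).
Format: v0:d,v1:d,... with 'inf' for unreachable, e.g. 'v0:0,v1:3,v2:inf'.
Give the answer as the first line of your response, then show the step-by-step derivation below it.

v0:inf,v1:9,v2:inf,v3:inf,v4:0,v5:14,v6:inf,v7:inf

step 1: dist = v0:inf,v1:9,v2:inf,v3:inf,v4:0,v5:14,v6:inf,v7:inf
step 2: dist = v0:inf,v1:9,v2:inf,v3:inf,v4:0,v5:14,v6:inf,v7:inf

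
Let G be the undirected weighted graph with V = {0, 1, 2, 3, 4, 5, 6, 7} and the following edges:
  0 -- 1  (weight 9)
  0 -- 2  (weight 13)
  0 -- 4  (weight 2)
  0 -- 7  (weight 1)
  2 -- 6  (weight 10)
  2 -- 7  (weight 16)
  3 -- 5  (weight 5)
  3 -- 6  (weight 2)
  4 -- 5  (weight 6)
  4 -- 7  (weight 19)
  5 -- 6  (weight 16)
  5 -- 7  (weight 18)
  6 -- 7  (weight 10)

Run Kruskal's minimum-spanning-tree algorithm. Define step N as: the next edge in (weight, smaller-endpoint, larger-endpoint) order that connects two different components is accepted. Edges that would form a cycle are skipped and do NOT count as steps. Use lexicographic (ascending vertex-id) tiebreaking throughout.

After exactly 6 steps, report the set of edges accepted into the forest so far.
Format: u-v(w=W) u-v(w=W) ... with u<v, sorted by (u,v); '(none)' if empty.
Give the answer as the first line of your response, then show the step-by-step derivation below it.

0-1(w=9) 0-4(w=2) 0-7(w=1) 3-5(w=5) 3-6(w=2) 4-5(w=6)

step 1: add edge 0-7 (w=1); MST = {0-7(w=1)}
step 2: add edge 0-4 (w=2); MST = {0-4(w=2) 0-7(w=1)}
step 3: add edge 3-6 (w=2); MST = {0-4(w=2) 0-7(w=1) 3-6(w=2)}
step 4: add edge 3-5 (w=5); MST = {0-4(w=2) 0-7(w=1) 3-5(w=5) 3-6(w=2)}
step 5: add edge 4-5 (w=6); MST = {0-4(w=2) 0-7(w=1) 3-5(w=5) 3-6(w=2) 4-5(w=6)}
step 6: add edge 0-1 (w=9); MST = {0-1(w=9) 0-4(w=2) 0-7(w=1) 3-5(w=5) 3-6(w=2) 4-5(w=6)}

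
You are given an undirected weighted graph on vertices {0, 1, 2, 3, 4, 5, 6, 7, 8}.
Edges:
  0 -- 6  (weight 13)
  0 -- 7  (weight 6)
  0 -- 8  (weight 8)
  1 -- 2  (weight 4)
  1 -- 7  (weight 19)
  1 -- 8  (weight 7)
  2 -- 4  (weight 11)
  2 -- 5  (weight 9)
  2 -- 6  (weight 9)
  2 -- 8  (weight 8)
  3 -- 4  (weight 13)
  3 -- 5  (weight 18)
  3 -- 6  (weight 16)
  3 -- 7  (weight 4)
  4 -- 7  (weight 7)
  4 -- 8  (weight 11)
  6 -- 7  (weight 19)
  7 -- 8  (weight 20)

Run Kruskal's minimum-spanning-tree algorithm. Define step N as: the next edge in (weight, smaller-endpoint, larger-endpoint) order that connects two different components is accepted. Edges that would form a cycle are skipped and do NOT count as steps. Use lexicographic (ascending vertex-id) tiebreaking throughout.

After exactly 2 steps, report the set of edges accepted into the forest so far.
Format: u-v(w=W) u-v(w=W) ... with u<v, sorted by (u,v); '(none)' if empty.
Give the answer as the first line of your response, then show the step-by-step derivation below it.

1-2(w=4) 3-7(w=4)

step 1: add edge 1-2 (w=4); MST = {1-2(w=4)}
step 2: add edge 3-7 (w=4); MST = {1-2(w=4) 3-7(w=4)}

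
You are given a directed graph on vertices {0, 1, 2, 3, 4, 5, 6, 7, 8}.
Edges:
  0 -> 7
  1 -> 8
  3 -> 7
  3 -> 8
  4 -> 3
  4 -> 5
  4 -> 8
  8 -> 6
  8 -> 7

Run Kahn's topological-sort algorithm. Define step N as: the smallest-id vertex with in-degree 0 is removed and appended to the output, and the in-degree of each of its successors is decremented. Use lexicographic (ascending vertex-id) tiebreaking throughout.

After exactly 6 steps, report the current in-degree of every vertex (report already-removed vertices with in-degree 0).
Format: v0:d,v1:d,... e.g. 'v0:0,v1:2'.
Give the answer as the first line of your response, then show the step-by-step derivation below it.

v0:0,v1:0,v2:0,v3:0,v4:0,v5:0,v6:1,v7:1,v8:0

step 1: output 0; order=[0]; indeg=(0,0,0,1,0,1,1,2,3)
step 2: output 1; order=[0,1]; indeg=(0,0,0,1,0,1,1,2,2)
step 3: output 2; order=[0,1,2]; indeg=(0,0,0,1,0,1,1,2,2)
step 4: output 4; order=[0,1,2,4]; indeg=(0,0,0,0,0,0,1,2,1)
step 5: output 3; order=[0,1,2,4,3]; indeg=(0,0,0,0,0,0,1,1,0)
step 6: output 5; order=[0,1,2,4,3,5]; indeg=(0,0,0,0,0,0,1,1,0)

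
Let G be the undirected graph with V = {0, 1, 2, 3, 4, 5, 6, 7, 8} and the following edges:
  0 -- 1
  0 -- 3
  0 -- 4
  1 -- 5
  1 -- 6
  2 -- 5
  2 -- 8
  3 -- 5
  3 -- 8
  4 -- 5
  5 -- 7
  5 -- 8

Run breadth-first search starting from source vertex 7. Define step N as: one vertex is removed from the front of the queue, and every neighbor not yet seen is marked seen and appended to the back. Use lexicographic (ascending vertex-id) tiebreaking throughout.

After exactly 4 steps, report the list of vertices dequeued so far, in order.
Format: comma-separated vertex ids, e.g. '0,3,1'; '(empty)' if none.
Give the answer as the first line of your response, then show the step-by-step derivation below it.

7,5,1,2

step 1: dequeue 7; queue=[5]; order=7
step 2: dequeue 5; queue=[1,2,3,4,8]; order=7,5
step 3: dequeue 1; queue=[2,3,4,8,0,6]; order=7,5,1
step 4: dequeue 2; queue=[3,4,8,0,6]; order=7,5,1,2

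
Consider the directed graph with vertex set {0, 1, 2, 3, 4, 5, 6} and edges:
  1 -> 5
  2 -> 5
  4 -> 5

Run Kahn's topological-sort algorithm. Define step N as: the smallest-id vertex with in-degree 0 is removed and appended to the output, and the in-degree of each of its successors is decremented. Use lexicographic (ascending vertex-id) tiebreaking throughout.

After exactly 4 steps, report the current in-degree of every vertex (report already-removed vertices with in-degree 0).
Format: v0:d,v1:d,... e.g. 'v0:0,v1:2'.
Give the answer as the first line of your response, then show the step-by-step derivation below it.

v0:0,v1:0,v2:0,v3:0,v4:0,v5:1,v6:0

step 1: output 0; order=[0]; indeg=(0,0,0,0,0,3,0)
step 2: output 1; order=[0,1]; indeg=(0,0,0,0,0,2,0)
step 3: output 2; order=[0,1,2]; indeg=(0,0,0,0,0,1,0)
step 4: output 3; order=[0,1,2,3]; indeg=(0,0,0,0,0,1,0)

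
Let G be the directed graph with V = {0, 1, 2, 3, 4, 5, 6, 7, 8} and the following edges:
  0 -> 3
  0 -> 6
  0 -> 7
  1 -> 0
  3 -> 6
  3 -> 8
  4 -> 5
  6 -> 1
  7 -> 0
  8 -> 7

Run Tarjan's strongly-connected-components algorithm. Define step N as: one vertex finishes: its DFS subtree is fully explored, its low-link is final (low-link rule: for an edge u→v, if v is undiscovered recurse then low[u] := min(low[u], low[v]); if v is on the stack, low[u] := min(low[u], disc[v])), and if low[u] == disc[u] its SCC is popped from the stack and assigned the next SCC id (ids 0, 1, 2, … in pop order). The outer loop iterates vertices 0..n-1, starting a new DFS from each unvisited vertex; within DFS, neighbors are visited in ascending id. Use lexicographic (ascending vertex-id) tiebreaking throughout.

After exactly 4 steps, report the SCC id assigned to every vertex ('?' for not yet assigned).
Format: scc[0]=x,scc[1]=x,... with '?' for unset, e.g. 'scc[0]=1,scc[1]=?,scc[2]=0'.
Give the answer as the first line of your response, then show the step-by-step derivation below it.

scc[0]=?,scc[1]=?,scc[2]=?,scc[3]=?,scc[4]=?,scc[5]=?,scc[6]=?,scc[7]=?,scc[8]=?

step 1: low=(low[0]=0,low[1]=0,low[2]=?,low[3]=1,low[4]=?,low[5]=?,low[6]=2,low[7]=?,low[8]=?); scc=(scc[0]=?,scc[1]=?,scc[2]=?,scc[3]=?,scc[4]=?,scc[5]=?,scc[6]=?,scc[7]=?,scc[8]=?)
step 2: low=(low[0]=0,low[1]=0,low[2]=?,low[3]=1,low[4]=?,low[5]=?,low[6]=0,low[7]=?,low[8]=?); scc=(scc[0]=?,scc[1]=?,scc[2]=?,scc[3]=?,scc[4]=?,scc[5]=?,scc[6]=?,scc[7]=?,scc[8]=?)
step 3: low=(low[0]=0,low[1]=0,low[2]=?,low[3]=0,low[4]=?,low[5]=?,low[6]=0,low[7]=0,low[8]=4); scc=(scc[0]=?,scc[1]=?,scc[2]=?,scc[3]=?,scc[4]=?,scc[5]=?,scc[6]=?,scc[7]=?,scc[8]=?)
step 4: low=(low[0]=0,low[1]=0,low[2]=?,low[3]=0,low[4]=?,low[5]=?,low[6]=0,low[7]=0,low[8]=0); scc=(scc[0]=?,scc[1]=?,scc[2]=?,scc[3]=?,scc[4]=?,scc[5]=?,scc[6]=?,scc[7]=?,scc[8]=?)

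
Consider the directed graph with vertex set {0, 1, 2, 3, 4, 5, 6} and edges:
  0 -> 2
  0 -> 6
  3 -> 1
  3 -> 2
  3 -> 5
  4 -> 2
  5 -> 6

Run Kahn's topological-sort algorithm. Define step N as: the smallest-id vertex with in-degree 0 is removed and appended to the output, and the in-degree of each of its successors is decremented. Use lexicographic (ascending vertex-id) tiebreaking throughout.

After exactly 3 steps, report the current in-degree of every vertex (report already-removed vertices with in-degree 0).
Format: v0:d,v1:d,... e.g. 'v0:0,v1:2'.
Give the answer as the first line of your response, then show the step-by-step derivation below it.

v0:0,v1:0,v2:1,v3:0,v4:0,v5:0,v6:1

step 1: output 0; order=[0]; indeg=(0,1,2,0,0,1,1)
step 2: output 3; order=[0,3]; indeg=(0,0,1,0,0,0,1)
step 3: output 1; order=[0,3,1]; indeg=(0,0,1,0,0,0,1)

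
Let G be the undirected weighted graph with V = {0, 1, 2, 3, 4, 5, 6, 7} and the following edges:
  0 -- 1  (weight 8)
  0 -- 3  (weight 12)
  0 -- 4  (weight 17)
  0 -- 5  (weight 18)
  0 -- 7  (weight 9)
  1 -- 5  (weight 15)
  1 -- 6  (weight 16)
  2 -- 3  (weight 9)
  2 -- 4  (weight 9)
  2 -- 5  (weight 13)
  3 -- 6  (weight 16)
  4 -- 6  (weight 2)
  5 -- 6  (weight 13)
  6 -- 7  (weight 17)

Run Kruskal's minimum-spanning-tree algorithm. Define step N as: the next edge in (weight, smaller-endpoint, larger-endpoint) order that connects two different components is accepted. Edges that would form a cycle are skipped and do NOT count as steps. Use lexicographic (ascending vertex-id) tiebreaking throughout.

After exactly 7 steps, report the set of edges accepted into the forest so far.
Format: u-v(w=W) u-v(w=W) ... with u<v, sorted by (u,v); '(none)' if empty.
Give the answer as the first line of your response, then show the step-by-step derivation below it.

0-1(w=8) 0-3(w=12) 0-7(w=9) 2-3(w=9) 2-4(w=9) 2-5(w=13) 4-6(w=2)

step 1: add edge 4-6 (w=2); MST = {4-6(w=2)}
step 2: add edge 0-1 (w=8); MST = {0-1(w=8) 4-6(w=2)}
step 3: add edge 0-7 (w=9); MST = {0-1(w=8) 0-7(w=9) 4-6(w=2)}
step 4: add edge 2-3 (w=9); MST = {0-1(w=8) 0-7(w=9) 2-3(w=9) 4-6(w=2)}
step 5: add edge 2-4 (w=9); MST = {0-1(w=8) 0-7(w=9) 2-3(w=9) 2-4(w=9) 4-6(w=2)}
step 6: add edge 0-3 (w=12); MST = {0-1(w=8) 0-3(w=12) 0-7(w=9) 2-3(w=9) 2-4(w=9) 4-6(w=2)}
step 7: add edge 2-5 (w=13); MST = {0-1(w=8) 0-3(w=12) 0-7(w=9) 2-3(w=9) 2-4(w=9) 2-5(w=13) 4-6(w=2)}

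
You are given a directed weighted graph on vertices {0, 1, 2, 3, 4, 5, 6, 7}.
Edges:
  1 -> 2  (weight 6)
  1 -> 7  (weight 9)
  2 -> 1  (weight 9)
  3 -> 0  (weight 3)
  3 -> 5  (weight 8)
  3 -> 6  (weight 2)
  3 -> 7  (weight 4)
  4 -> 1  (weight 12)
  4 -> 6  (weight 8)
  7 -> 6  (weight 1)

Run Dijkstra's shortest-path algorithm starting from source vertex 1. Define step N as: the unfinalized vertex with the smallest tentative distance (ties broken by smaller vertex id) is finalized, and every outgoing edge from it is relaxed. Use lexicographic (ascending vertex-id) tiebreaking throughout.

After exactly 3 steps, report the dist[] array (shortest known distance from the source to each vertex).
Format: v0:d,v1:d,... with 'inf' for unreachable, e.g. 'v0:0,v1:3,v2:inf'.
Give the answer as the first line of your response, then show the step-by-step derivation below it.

v0:inf,v1:0,v2:6,v3:inf,v4:inf,v5:inf,v6:10,v7:9

step 1: dist = v0:inf,v1:0,v2:6,v3:inf,v4:inf,v5:inf,v6:inf,v7:9
step 2: dist = v0:inf,v1:0,v2:6,v3:inf,v4:inf,v5:inf,v6:inf,v7:9
step 3: dist = v0:inf,v1:0,v2:6,v3:inf,v4:inf,v5:inf,v6:10,v7:9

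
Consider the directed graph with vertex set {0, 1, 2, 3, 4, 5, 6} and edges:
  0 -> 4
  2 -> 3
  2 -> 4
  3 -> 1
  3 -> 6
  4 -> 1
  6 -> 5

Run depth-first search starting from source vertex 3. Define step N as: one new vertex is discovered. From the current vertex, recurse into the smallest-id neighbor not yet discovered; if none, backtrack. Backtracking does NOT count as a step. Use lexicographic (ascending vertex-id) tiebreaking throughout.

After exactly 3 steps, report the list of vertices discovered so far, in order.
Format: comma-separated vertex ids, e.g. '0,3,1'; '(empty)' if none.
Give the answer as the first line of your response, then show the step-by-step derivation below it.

3,1,6

step 1: discover 3; path=3; order=3
step 2: discover 1; path=3>1; order=3,1
step 3: discover 6; path=3>6; order=3,1,6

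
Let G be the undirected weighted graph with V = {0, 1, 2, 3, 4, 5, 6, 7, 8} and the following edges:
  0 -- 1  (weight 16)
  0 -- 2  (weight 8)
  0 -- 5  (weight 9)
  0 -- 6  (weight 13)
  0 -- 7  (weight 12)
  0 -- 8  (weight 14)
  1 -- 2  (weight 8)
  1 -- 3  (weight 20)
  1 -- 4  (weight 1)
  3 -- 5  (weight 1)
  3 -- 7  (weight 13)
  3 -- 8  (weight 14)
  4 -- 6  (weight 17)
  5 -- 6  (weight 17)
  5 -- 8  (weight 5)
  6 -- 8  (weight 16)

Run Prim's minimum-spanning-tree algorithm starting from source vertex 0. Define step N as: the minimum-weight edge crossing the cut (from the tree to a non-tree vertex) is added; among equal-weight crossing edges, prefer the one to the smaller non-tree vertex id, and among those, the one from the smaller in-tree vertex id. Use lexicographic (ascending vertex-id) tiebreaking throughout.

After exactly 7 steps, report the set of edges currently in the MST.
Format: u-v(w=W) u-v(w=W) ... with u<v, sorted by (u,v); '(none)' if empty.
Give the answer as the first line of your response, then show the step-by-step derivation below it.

0-2(w=8) 0-5(w=9) 0-7(w=12) 1-2(w=8) 1-4(w=1) 3-5(w=1) 5-8(w=5)

step 1: add edge 0-2 (w=8); MST = {0-2(w=8)}
step 2: add edge 1-2 (w=8); MST = {0-2(w=8) 1-2(w=8)}
step 3: add edge 1-4 (w=1); MST = {0-2(w=8) 1-2(w=8) 1-4(w=1)}
step 4: add edge 0-5 (w=9); MST = {0-2(w=8) 0-5(w=9) 1-2(w=8) 1-4(w=1)}
step 5: add edge 3-5 (w=1); MST = {0-2(w=8) 0-5(w=9) 1-2(w=8) 1-4(w=1) 3-5(w=1)}
step 6: add edge 5-8 (w=5); MST = {0-2(w=8) 0-5(w=9) 1-2(w=8) 1-4(w=1) 3-5(w=1) 5-8(w=5)}
step 7: add edge 0-7 (w=12); MST = {0-2(w=8) 0-5(w=9) 0-7(w=12) 1-2(w=8) 1-4(w=1) 3-5(w=1) 5-8(w=5)}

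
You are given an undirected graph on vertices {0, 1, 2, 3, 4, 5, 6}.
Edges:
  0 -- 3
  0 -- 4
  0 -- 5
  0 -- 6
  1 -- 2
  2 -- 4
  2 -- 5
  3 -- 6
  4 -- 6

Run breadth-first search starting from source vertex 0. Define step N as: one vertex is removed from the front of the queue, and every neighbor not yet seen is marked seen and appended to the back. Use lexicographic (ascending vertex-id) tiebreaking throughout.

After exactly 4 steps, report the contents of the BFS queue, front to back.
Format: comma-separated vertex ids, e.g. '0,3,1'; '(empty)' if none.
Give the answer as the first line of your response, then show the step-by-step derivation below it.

6,2

step 1: dequeue 0; queue=[3,4,5,6]; order=0
step 2: dequeue 3; queue=[4,5,6]; order=0,3
step 3: dequeue 4; queue=[5,6,2]; order=0,3,4
step 4: dequeue 5; queue=[6,2]; order=0,3,4,5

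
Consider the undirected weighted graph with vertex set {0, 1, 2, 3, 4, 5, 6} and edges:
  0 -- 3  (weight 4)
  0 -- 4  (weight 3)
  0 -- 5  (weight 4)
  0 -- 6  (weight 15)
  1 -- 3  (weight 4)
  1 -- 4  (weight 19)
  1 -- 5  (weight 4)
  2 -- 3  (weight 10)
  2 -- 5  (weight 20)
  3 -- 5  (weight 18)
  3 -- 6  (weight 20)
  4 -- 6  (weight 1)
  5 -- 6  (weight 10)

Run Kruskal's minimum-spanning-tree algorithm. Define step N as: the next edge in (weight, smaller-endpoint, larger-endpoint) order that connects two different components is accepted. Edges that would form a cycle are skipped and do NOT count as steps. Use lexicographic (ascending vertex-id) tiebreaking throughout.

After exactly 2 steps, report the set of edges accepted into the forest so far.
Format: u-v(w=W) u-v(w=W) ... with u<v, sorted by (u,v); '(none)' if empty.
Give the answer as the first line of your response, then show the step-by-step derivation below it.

0-4(w=3) 4-6(w=1)

step 1: add edge 4-6 (w=1); MST = {4-6(w=1)}
step 2: add edge 0-4 (w=3); MST = {0-4(w=3) 4-6(w=1)}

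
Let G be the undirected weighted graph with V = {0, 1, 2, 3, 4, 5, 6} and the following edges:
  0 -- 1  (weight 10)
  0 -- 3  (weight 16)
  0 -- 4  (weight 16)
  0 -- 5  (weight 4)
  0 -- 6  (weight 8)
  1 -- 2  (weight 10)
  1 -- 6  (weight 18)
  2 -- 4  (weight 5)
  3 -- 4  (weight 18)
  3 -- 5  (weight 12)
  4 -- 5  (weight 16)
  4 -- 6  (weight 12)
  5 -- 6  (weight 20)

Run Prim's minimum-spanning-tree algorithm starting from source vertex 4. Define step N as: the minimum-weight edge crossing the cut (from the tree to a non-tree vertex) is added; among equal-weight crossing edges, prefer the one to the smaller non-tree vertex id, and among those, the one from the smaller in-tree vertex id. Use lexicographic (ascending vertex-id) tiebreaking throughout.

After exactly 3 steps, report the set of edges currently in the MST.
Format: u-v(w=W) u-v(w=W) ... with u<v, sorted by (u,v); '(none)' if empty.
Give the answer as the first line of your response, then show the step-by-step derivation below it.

0-1(w=10) 1-2(w=10) 2-4(w=5)

step 1: add edge 2-4 (w=5); MST = {2-4(w=5)}
step 2: add edge 1-2 (w=10); MST = {1-2(w=10) 2-4(w=5)}
step 3: add edge 0-1 (w=10); MST = {0-1(w=10) 1-2(w=10) 2-4(w=5)}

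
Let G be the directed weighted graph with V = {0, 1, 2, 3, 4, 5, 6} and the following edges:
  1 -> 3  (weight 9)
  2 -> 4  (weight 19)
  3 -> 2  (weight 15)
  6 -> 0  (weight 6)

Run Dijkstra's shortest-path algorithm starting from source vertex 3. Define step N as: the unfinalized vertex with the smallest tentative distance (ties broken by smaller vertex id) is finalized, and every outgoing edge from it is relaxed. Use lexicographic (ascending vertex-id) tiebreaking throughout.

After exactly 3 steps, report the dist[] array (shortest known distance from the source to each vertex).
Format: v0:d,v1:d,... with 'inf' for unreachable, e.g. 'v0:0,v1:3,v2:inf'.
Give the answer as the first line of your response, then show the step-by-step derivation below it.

v0:inf,v1:inf,v2:15,v3:0,v4:34,v5:inf,v6:inf

step 1: dist = v0:inf,v1:inf,v2:15,v3:0,v4:inf,v5:inf,v6:inf
step 2: dist = v0:inf,v1:inf,v2:15,v3:0,v4:34,v5:inf,v6:inf
step 3: dist = v0:inf,v1:inf,v2:15,v3:0,v4:34,v5:inf,v6:inf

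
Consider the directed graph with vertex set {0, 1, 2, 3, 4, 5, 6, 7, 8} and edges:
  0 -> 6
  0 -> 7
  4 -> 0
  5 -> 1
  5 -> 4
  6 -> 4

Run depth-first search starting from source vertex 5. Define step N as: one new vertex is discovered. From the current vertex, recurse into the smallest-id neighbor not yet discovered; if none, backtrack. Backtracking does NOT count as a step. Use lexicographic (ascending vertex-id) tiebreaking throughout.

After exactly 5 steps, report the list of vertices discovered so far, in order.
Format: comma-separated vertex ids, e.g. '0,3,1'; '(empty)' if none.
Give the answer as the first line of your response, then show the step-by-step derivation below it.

5,1,4,0,6

step 1: discover 5; path=5; order=5
step 2: discover 1; path=5>1; order=5,1
step 3: discover 4; path=5>4; order=5,1,4
step 4: discover 0; path=5>4>0; order=5,1,4,0
step 5: discover 6; path=5>4>0>6; order=5,1,4,0,6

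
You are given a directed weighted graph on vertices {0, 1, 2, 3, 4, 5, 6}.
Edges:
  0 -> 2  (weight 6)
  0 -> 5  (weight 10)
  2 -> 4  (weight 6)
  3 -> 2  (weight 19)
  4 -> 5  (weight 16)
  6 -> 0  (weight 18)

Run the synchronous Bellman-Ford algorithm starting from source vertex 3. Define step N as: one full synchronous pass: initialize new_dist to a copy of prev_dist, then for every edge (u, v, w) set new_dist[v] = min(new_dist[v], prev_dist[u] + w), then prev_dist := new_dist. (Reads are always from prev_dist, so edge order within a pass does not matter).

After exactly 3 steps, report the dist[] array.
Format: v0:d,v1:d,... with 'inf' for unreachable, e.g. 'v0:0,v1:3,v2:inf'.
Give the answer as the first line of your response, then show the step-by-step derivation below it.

v0:inf,v1:inf,v2:19,v3:0,v4:25,v5:41,v6:inf

step 1: dist = v0:inf,v1:inf,v2:19,v3:0,v4:inf,v5:inf,v6:inf
step 2: dist = v0:inf,v1:inf,v2:19,v3:0,v4:25,v5:inf,v6:inf
step 3: dist = v0:inf,v1:inf,v2:19,v3:0,v4:25,v5:41,v6:inf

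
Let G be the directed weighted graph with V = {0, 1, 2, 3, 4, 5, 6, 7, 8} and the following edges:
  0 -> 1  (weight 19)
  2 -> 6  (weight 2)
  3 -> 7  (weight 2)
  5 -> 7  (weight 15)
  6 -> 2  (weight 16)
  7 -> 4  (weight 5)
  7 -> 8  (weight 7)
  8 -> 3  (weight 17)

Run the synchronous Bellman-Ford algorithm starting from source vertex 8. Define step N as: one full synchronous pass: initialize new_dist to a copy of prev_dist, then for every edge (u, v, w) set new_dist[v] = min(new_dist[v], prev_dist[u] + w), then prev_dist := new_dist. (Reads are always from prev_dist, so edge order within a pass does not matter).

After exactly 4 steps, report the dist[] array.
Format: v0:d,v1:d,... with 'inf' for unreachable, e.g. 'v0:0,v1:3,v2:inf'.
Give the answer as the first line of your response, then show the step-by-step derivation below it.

v0:inf,v1:inf,v2:inf,v3:17,v4:24,v5:inf,v6:inf,v7:19,v8:0

step 1: dist = v0:inf,v1:inf,v2:inf,v3:17,v4:inf,v5:inf,v6:inf,v7:inf,v8:0
step 2: dist = v0:inf,v1:inf,v2:inf,v3:17,v4:inf,v5:inf,v6:inf,v7:19,v8:0
step 3: dist = v0:inf,v1:inf,v2:inf,v3:17,v4:24,v5:inf,v6:inf,v7:19,v8:0
step 4: dist = v0:inf,v1:inf,v2:inf,v3:17,v4:24,v5:inf,v6:inf,v7:19,v8:0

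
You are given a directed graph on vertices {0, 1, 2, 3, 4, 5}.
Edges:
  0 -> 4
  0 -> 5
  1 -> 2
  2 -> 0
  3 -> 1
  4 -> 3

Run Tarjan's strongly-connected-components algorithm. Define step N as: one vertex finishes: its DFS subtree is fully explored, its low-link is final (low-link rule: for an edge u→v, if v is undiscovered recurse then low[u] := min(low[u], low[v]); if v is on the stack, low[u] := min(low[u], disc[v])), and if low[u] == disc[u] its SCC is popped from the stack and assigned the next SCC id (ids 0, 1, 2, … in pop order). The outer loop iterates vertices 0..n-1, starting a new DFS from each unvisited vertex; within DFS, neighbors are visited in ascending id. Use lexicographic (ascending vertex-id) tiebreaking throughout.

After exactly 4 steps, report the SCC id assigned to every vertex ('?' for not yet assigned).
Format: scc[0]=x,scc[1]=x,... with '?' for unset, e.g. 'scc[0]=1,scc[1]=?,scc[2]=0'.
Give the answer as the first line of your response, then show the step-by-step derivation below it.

scc[0]=?,scc[1]=?,scc[2]=?,scc[3]=?,scc[4]=?,scc[5]=?

step 1: low=(low[0]=0,low[1]=3,low[2]=0,low[3]=2,low[4]=1,low[5]=?); scc=(scc[0]=?,scc[1]=?,scc[2]=?,scc[3]=?,scc[4]=?,scc[5]=?)
step 2: low=(low[0]=0,low[1]=0,low[2]=0,low[3]=2,low[4]=1,low[5]=?); scc=(scc[0]=?,scc[1]=?,scc[2]=?,scc[3]=?,scc[4]=?,scc[5]=?)
step 3: low=(low[0]=0,low[1]=0,low[2]=0,low[3]=0,low[4]=1,low[5]=?); scc=(scc[0]=?,scc[1]=?,scc[2]=?,scc[3]=?,scc[4]=?,scc[5]=?)
step 4: low=(low[0]=0,low[1]=0,low[2]=0,low[3]=0,low[4]=0,low[5]=?); scc=(scc[0]=?,scc[1]=?,scc[2]=?,scc[3]=?,scc[4]=?,scc[5]=?)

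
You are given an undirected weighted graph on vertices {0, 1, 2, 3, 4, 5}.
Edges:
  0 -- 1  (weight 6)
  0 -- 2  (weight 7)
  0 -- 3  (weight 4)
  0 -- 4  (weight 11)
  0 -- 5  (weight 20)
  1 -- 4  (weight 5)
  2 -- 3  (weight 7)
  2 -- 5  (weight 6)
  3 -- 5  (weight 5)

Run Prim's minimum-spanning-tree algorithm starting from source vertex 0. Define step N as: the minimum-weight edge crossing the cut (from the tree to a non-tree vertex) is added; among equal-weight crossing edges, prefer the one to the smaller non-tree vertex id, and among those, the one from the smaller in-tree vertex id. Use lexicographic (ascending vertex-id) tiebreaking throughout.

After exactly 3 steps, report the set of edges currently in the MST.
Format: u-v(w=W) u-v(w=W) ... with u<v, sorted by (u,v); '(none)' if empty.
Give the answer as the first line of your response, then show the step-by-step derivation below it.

0-1(w=6) 0-3(w=4) 3-5(w=5)

step 1: add edge 0-3 (w=4); MST = {0-3(w=4)}
step 2: add edge 3-5 (w=5); MST = {0-3(w=4) 3-5(w=5)}
step 3: add edge 0-1 (w=6); MST = {0-1(w=6) 0-3(w=4) 3-5(w=5)}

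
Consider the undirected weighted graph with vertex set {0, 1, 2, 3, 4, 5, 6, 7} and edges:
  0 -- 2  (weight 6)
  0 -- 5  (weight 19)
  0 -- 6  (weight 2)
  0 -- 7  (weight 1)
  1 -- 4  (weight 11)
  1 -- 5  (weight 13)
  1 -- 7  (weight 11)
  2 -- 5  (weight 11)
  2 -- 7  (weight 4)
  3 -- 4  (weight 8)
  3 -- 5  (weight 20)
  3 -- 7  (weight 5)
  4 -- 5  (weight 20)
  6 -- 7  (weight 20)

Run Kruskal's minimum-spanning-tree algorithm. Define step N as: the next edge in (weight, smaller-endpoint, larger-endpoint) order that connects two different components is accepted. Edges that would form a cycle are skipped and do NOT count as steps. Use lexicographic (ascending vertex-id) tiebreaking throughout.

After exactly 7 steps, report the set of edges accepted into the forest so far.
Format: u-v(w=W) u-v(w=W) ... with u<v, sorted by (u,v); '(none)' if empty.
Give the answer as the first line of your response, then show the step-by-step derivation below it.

0-6(w=2) 0-7(w=1) 1-4(w=11) 2-5(w=11) 2-7(w=4) 3-4(w=8) 3-7(w=5)

step 1: add edge 0-7 (w=1); MST = {0-7(w=1)}
step 2: add edge 0-6 (w=2); MST = {0-6(w=2) 0-7(w=1)}
step 3: add edge 2-7 (w=4); MST = {0-6(w=2) 0-7(w=1) 2-7(w=4)}
step 4: add edge 3-7 (w=5); MST = {0-6(w=2) 0-7(w=1) 2-7(w=4) 3-7(w=5)}
step 5: add edge 3-4 (w=8); MST = {0-6(w=2) 0-7(w=1) 2-7(w=4) 3-4(w=8) 3-7(w=5)}
step 6: add edge 1-4 (w=11); MST = {0-6(w=2) 0-7(w=1) 1-4(w=11) 2-7(w=4) 3-4(w=8) 3-7(w=5)}
step 7: add edge 2-5 (w=11); MST = {0-6(w=2) 0-7(w=1) 1-4(w=11) 2-5(w=11) 2-7(w=4) 3-4(w=8) 3-7(w=5)}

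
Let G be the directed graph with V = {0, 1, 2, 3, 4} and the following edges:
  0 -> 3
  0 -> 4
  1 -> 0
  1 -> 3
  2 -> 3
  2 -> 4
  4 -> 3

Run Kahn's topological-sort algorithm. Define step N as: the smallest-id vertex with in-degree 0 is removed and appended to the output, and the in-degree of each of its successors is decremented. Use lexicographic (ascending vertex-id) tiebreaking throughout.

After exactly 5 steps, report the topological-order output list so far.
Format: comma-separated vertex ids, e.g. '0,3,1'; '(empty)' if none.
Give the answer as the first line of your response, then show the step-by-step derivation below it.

1,0,2,4,3

step 1: output 1; order=[1]; indeg=(0,0,0,3,2)
step 2: output 0; order=[1,0]; indeg=(0,0,0,2,1)
step 3: output 2; order=[1,0,2]; indeg=(0,0,0,1,0)
step 4: output 4; order=[1,0,2,4]; indeg=(0,0,0,0,0)
step 5: output 3; order=[1,0,2,4,3]; indeg=(0,0,0,0,0)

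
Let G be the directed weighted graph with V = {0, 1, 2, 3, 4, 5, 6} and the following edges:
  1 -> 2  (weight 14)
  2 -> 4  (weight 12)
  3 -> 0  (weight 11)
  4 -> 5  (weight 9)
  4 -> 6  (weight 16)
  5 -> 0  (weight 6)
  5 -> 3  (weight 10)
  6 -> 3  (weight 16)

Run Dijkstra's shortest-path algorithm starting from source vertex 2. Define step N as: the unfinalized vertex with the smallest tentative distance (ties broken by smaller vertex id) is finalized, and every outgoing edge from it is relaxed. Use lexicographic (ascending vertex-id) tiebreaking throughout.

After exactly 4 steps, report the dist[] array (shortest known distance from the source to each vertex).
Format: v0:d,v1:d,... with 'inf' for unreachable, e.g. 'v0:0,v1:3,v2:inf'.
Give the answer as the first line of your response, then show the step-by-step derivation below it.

v0:27,v1:inf,v2:0,v3:31,v4:12,v5:21,v6:28

step 1: dist = v0:inf,v1:inf,v2:0,v3:inf,v4:12,v5:inf,v6:inf
step 2: dist = v0:inf,v1:inf,v2:0,v3:inf,v4:12,v5:21,v6:28
step 3: dist = v0:27,v1:inf,v2:0,v3:31,v4:12,v5:21,v6:28
step 4: dist = v0:27,v1:inf,v2:0,v3:31,v4:12,v5:21,v6:28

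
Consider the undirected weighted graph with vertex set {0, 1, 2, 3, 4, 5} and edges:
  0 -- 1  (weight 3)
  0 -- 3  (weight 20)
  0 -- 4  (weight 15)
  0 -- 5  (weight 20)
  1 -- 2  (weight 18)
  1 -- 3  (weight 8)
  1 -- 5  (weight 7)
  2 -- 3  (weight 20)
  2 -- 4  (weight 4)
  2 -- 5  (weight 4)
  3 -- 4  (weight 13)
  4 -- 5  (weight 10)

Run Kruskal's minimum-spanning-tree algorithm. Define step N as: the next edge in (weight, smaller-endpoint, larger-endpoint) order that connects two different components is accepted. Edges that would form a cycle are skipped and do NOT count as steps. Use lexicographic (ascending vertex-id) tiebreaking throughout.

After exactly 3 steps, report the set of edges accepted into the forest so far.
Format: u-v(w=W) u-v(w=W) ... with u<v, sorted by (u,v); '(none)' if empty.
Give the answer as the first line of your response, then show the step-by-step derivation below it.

0-1(w=3) 2-4(w=4) 2-5(w=4)

step 1: add edge 0-1 (w=3); MST = {0-1(w=3)}
step 2: add edge 2-4 (w=4); MST = {0-1(w=3) 2-4(w=4)}
step 3: add edge 2-5 (w=4); MST = {0-1(w=3) 2-4(w=4) 2-5(w=4)}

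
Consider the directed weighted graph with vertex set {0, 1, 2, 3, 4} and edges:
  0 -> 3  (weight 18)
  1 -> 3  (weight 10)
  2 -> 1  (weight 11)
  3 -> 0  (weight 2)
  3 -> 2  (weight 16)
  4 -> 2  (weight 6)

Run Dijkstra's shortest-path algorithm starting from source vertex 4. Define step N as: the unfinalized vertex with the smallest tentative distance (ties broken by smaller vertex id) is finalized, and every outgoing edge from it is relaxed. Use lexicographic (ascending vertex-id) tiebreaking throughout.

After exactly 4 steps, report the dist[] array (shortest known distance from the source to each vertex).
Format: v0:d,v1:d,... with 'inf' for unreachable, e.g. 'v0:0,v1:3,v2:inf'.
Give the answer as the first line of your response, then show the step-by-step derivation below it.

v0:29,v1:17,v2:6,v3:27,v4:0

step 1: dist = v0:inf,v1:inf,v2:6,v3:inf,v4:0
step 2: dist = v0:inf,v1:17,v2:6,v3:inf,v4:0
step 3: dist = v0:inf,v1:17,v2:6,v3:27,v4:0
step 4: dist = v0:29,v1:17,v2:6,v3:27,v4:0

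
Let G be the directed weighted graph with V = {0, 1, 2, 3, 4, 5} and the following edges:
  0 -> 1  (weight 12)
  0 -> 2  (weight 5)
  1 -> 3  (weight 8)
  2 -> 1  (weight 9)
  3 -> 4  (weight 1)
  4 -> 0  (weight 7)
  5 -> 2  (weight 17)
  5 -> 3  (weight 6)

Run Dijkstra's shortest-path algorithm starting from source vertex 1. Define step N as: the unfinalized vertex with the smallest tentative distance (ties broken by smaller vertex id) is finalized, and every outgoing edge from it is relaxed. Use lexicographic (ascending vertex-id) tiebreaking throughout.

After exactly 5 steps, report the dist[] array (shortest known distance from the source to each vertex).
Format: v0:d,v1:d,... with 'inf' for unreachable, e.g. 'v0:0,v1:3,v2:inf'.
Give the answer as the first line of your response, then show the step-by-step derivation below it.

v0:16,v1:0,v2:21,v3:8,v4:9,v5:inf

step 1: dist = v0:inf,v1:0,v2:inf,v3:8,v4:inf,v5:inf
step 2: dist = v0:inf,v1:0,v2:inf,v3:8,v4:9,v5:inf
step 3: dist = v0:16,v1:0,v2:inf,v3:8,v4:9,v5:inf
step 4: dist = v0:16,v1:0,v2:21,v3:8,v4:9,v5:inf
step 5: dist = v0:16,v1:0,v2:21,v3:8,v4:9,v5:inf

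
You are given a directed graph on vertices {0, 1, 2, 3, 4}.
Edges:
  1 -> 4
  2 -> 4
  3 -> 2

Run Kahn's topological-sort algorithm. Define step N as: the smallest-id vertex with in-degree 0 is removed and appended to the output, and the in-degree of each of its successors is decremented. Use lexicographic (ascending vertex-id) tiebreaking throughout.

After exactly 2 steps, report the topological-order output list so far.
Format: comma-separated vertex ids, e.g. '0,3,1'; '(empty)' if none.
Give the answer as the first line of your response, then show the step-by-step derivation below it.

0,1

step 1: output 0; order=[0]; indeg=(0,0,1,0,2)
step 2: output 1; order=[0,1]; indeg=(0,0,1,0,1)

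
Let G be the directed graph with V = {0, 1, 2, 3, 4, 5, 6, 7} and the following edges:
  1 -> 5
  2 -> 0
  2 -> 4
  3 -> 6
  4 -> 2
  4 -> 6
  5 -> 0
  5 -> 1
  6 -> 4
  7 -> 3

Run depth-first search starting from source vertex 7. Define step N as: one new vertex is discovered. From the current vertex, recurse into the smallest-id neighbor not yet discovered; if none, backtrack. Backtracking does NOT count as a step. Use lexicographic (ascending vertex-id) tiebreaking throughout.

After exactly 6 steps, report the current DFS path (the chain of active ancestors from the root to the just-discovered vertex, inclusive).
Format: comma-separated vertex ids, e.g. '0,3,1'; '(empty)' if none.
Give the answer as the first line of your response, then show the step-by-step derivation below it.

7,3,6,4,2,0

step 1: discover 7; path=7; order=7
step 2: discover 3; path=7>3; order=7,3
step 3: discover 6; path=7>3>6; order=7,3,6
step 4: discover 4; path=7>3>6>4; order=7,3,6,4
step 5: discover 2; path=7>3>6>4>2; order=7,3,6,4,2
step 6: discover 0; path=7>3>6>4>2>0; order=7,3,6,4,2,0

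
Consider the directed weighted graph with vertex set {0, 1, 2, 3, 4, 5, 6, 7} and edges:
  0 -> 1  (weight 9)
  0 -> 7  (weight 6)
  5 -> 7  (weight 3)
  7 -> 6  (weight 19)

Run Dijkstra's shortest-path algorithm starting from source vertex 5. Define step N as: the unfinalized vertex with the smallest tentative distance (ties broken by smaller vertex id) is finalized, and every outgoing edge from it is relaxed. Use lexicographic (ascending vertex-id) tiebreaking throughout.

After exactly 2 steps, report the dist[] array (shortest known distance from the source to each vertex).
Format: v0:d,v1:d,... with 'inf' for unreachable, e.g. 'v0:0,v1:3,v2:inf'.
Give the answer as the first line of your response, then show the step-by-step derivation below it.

v0:inf,v1:inf,v2:inf,v3:inf,v4:inf,v5:0,v6:22,v7:3

step 1: dist = v0:inf,v1:inf,v2:inf,v3:inf,v4:inf,v5:0,v6:inf,v7:3
step 2: dist = v0:inf,v1:inf,v2:inf,v3:inf,v4:inf,v5:0,v6:22,v7:3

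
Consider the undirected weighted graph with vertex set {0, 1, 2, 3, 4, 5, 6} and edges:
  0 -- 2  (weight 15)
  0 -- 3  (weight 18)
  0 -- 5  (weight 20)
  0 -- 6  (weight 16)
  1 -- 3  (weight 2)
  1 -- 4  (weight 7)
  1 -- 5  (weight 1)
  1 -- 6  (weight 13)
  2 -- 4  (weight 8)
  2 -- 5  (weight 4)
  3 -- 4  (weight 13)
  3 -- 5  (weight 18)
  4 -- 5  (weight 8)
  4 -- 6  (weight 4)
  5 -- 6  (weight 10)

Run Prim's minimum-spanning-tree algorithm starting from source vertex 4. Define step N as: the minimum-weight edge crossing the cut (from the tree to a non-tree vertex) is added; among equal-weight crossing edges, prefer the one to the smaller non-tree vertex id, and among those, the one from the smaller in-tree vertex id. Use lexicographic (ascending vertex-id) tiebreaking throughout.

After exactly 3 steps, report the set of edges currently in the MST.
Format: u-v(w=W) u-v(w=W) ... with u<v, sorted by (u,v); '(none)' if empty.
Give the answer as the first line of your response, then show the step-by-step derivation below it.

1-4(w=7) 1-5(w=1) 4-6(w=4)

step 1: add edge 4-6 (w=4); MST = {4-6(w=4)}
step 2: add edge 1-4 (w=7); MST = {1-4(w=7) 4-6(w=4)}
step 3: add edge 1-5 (w=1); MST = {1-4(w=7) 1-5(w=1) 4-6(w=4)}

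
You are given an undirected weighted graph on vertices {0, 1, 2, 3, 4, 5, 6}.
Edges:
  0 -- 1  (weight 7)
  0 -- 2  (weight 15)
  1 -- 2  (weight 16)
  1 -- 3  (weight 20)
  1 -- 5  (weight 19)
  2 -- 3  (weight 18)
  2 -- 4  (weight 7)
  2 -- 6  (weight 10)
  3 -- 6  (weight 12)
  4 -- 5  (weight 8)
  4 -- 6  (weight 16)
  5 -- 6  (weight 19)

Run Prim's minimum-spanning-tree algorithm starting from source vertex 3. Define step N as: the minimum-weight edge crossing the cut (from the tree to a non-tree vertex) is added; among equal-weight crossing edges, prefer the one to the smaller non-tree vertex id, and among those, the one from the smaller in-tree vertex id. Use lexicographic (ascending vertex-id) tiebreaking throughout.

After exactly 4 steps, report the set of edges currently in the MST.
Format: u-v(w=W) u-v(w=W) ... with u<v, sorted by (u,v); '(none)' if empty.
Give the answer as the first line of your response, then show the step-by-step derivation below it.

2-4(w=7) 2-6(w=10) 3-6(w=12) 4-5(w=8)

step 1: add edge 3-6 (w=12); MST = {3-6(w=12)}
step 2: add edge 2-6 (w=10); MST = {2-6(w=10) 3-6(w=12)}
step 3: add edge 2-4 (w=7); MST = {2-4(w=7) 2-6(w=10) 3-6(w=12)}
step 4: add edge 4-5 (w=8); MST = {2-4(w=7) 2-6(w=10) 3-6(w=12) 4-5(w=8)}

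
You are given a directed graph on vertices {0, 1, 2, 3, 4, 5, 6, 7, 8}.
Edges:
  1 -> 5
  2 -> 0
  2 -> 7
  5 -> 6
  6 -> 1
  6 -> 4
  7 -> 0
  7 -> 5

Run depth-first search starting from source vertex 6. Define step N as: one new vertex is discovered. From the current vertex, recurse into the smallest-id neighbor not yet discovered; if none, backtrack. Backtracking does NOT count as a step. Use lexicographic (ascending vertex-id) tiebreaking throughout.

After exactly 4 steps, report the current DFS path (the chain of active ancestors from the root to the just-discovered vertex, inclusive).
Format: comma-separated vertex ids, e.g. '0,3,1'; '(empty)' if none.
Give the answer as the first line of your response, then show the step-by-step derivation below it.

6,4

step 1: discover 6; path=6; order=6
step 2: discover 1; path=6>1; order=6,1
step 3: discover 5; path=6>1>5; order=6,1,5
step 4: discover 4; path=6>4; order=6,1,5,4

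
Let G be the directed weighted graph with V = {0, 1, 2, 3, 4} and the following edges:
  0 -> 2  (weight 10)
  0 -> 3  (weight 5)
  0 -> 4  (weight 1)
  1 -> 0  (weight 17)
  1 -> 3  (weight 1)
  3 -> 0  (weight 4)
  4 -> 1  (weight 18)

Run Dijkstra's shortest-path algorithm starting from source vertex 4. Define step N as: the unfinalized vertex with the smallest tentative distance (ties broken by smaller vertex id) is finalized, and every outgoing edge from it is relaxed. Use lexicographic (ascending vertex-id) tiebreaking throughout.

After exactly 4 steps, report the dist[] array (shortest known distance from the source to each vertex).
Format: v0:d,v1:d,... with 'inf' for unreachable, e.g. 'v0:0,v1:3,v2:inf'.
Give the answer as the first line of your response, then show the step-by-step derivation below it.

v0:23,v1:18,v2:33,v3:19,v4:0

step 1: dist = v0:inf,v1:18,v2:inf,v3:inf,v4:0
step 2: dist = v0:35,v1:18,v2:inf,v3:19,v4:0
step 3: dist = v0:23,v1:18,v2:inf,v3:19,v4:0
step 4: dist = v0:23,v1:18,v2:33,v3:19,v4:0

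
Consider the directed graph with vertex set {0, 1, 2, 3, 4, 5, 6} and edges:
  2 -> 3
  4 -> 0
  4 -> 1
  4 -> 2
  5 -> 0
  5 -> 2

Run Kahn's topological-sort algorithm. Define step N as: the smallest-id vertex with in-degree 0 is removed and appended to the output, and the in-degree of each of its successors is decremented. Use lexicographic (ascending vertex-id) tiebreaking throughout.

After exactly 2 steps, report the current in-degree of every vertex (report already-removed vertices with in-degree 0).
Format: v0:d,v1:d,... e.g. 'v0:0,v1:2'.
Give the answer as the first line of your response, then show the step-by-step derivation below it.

v0:1,v1:0,v2:1,v3:1,v4:0,v5:0,v6:0

step 1: output 4; order=[4]; indeg=(1,0,1,1,0,0,0)
step 2: output 1; order=[4,1]; indeg=(1,0,1,1,0,0,0)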